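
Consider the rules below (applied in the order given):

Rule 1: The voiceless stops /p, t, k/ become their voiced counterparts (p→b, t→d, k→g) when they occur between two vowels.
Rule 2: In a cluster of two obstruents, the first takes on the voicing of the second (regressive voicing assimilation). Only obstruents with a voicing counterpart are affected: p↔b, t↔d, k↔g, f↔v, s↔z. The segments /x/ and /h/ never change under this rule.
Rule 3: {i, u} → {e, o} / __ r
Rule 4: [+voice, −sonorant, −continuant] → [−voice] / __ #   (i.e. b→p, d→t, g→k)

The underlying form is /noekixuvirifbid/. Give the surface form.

Rule 1 (intervocalic voicing): /k/ is a voiceless stop between vowels /e/ and /i/, so it voices to [g]. /noekixuvirifbid/ → noegixuvirifbid.
Rule 2 (regressive voicing assimilation): /f/ precedes the voiced obstruent /b/, so it voices to [v] by assimilation. /noegixuvirifbid/ → noegixuvirivbid.
Rule 3 (pre-rhotic lowering): /i/ is a high vowel immediately before /r/, so it lowers to [e]. /noegixuvirivbid/ → noegixuverivbid.
Rule 4 (final devoicing): /d/ is a voiced stop in word-final position, so it devoices to [t]. /noegixuverivbid/ → noegixuverivbit.

noegixuverivbit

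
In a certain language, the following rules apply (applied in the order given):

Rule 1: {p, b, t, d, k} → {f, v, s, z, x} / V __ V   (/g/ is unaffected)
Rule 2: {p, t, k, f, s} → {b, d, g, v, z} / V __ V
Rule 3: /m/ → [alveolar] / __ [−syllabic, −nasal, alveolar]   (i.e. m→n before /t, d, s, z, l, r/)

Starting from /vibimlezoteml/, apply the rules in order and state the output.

Rule 1 (intervocalic spirantization): /b/ is a stop between vowels /i/ and /i/, so it spirantizes to the fricative [v]. /t/ is a stop between vowels /o/ and /e/, so it spirantizes to the fricative [s]. /vibimlezoteml/ → vivimlezoseml.
Rule 2 (intervocalic voicing): /s/ is a voiceless obstruent between vowels /o/ and /e/, so it voices to [z]. /vivimlezoseml/ → vivimlezozeml.
Rule 3 (nasal place assimilation): /m/ precedes the alveolar consonant /l/, so it assimilates in place to [n]. /m/ precedes the alveolar consonant /l/, so it assimilates in place to [n]. /vivimlezozeml/ → vivinlezozenl.

vivinlezozenl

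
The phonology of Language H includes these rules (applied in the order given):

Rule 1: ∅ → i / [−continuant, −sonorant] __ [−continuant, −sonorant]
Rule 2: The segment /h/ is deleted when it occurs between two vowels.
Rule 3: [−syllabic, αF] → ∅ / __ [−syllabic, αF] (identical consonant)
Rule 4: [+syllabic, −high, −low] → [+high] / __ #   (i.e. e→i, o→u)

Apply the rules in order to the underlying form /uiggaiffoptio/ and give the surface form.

Rule 1 (stop-cluster i-epenthesis): /g/ and /g/ form a stop–stop cluster, so [i] is inserted between them. /p/ and /t/ form a stop–stop cluster, so [i] is inserted between them. /uiggaiffoptio/ → uigigaiffopitio.
Rule 2 (intervocalic h-deletion): no segment meets the environment; /uigigaiffopitio/ is unchanged.
Rule 3 (degemination): /ff/ is a geminate; the first /f/ deletes. /uigigaiffopitio/ → uigigaifopitio.
Rule 4 (final vowel raising): /o/ is a mid vowel in word-final position, so it raises to [u]. /uigigaifopitio/ → uigigaifopitiu.

uigigaifopitiu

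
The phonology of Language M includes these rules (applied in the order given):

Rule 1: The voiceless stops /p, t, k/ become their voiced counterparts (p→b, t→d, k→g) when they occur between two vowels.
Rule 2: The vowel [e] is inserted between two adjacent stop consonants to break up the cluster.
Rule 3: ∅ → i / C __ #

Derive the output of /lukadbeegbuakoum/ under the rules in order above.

Rule 1 (intervocalic voicing): /k/ is a voiceless stop between vowels /u/ and /a/, so it voices to [g]. /k/ is a voiceless stop between vowels /a/ and /o/, so it voices to [g]. /lukadbeegbuakoum/ → lugadbeegbuagoum.
Rule 2 (stop-cluster e-epenthesis): /d/ and /b/ form a stop–stop cluster, so [e] is inserted between them. /g/ and /b/ form a stop–stop cluster, so [e] is inserted between them. /lugadbeegbuagoum/ → lugadebeegebuagoum.
Rule 3 (final i-epenthesis): the form ends in the consonant /m/, so [i] is inserted word-finally. /lugadebeegebuagoum/ → lugadebeegebuagoumi.

lugadebeegebuagoumi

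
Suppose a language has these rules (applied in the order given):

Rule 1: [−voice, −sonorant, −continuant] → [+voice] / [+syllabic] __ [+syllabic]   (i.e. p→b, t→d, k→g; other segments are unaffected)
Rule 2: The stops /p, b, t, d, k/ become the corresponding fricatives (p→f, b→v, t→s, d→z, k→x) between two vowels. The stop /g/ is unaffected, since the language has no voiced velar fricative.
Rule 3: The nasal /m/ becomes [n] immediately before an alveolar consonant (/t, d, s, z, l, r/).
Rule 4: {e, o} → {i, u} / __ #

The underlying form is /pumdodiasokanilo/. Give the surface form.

Rule 1 (intervocalic voicing): /k/ is a voiceless stop between vowels /o/ and /a/, so it voices to [g]. /pumdodiasokanilo/ → pumdodiasoganilo.
Rule 2 (intervocalic spirantization): /d/ is a stop between vowels /o/ and /i/, so it spirantizes to the fricative [z]. /pumdodiasoganilo/ → pumdoziasoganilo.
Rule 3 (nasal place assimilation): /m/ precedes the alveolar consonant /d/, so it assimilates in place to [n]. /pumdoziasoganilo/ → pundoziasoganilo.
Rule 4 (final vowel raising): /o/ is a mid vowel in word-final position, so it raises to [u]. /pundoziasoganilo/ → pundoziasoganilu.

pundoziasoganilu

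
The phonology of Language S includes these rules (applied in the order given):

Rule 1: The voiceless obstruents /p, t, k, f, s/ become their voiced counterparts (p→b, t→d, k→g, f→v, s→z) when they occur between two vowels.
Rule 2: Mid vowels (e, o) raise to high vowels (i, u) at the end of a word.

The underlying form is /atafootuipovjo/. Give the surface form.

Rule 1 (intervocalic voicing): /t/ is a voiceless obstruent between vowels /a/ and /a/, so it voices to [d]. /f/ is a voiceless obstruent between vowels /a/ and /o/, so it voices to [v]. /t/ is a voiceless obstruent between vowels /o/ and /u/, so it voices to [d]. /p/ is a voiceless obstruent between vowels /i/ and /o/, so it voices to [b]. /atafootuipovjo/ → adavooduibovjo.
Rule 2 (final vowel raising): /o/ is a mid vowel in word-final position, so it raises to [u]. /adavooduibovjo/ → adavooduibovju.

adavooduibovju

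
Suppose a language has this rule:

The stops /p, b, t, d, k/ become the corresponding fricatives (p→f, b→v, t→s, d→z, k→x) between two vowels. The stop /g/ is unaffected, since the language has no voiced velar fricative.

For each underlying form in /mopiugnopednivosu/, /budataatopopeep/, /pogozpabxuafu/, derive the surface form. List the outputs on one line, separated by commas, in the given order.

mofiugnofednivosu, buzasaasofofeep, pogozpabxuafu

/mopiugnopednivosu/: /p/ is a stop between vowels /o/ and /i/, so it spirantizes to the fricative [f]. /p/ is a stop between vowels /o/ and /e/, so it spirantizes to the fricative [f]. → [mofiugnofednivosu].
/budataatopopeep/: /d/ is a stop between vowels /u/ and /a/, so it spirantizes to the fricative [z]. /t/ is a stop between vowels /a/ and /a/, so it spirantizes to the fricative [s]. /t/ is a stop between vowels /a/ and /o/, so it spirantizes to the fricative [s]. /p/ is a stop between vowels /o/ and /o/, so it spirantizes to the fricative [f]. /p/ is a stop between vowels /o/ and /e/, so it spirantizes to the fricative [f]. → [buzasaasofofeep].
/pogozpabxuafu/: the rule's environment is not met; surfaces unchanged as [pogozpabxuafu].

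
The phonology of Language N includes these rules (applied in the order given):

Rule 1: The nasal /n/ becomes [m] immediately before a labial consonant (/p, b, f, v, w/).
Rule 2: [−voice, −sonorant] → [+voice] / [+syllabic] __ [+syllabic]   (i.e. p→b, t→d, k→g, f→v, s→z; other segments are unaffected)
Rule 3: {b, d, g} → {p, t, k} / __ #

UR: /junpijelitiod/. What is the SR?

Rule 1 (nasal place assimilation): /n/ precedes the labial consonant /p/, so it assimilates in place to [m]. /junpijelitiod/ → jumpijelitiod.
Rule 2 (intervocalic voicing): /t/ is a voiceless obstruent between vowels /i/ and /i/, so it voices to [d]. /jumpijelitiod/ → jumpijelidiod.
Rule 3 (final devoicing): /d/ is a voiced stop in word-final position, so it devoices to [t]. /jumpijelidiod/ → jumpijelidiot.

jumpijelidiot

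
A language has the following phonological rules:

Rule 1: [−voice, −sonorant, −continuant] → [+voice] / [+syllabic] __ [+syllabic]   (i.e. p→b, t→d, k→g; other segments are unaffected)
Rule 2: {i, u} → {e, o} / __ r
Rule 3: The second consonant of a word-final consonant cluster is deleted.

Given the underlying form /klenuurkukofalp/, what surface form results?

klenuorkugofal

Rule 1 (intervocalic voicing): /k/ is a voiceless stop between vowels /u/ and /o/, so it voices to [g]. /klenuurkukofalp/ → klenuurkugofalp.
Rule 2 (pre-rhotic lowering): /u/ is a high vowel immediately before /r/, so it lowers to [o]. /klenuurkugofalp/ → klenuorkugofalp.
Rule 3 (final cluster simplification): /p/ is the second consonant of a word-final cluster /lp/, so it deletes. /klenuorkugofalp/ → klenuorkugofal.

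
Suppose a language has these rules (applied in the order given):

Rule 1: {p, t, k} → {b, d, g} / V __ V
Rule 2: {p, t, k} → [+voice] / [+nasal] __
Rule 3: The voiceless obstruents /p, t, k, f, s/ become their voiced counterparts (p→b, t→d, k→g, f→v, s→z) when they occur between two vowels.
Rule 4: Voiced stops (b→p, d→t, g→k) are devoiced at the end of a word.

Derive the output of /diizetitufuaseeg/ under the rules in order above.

Rule 1 (intervocalic voicing): /t/ is a voiceless stop between vowels /e/ and /i/, so it voices to [d]. /t/ is a voiceless stop between vowels /i/ and /u/, so it voices to [d]. /diizetitufuaseeg/ → diizedidufuaseeg.
Rule 2 (post-nasal voicing): no segment meets the environment; /diizedidufuaseeg/ is unchanged.
Rule 3 (intervocalic voicing): /f/ is a voiceless obstruent between vowels /u/ and /u/, so it voices to [v]. /s/ is a voiceless obstruent between vowels /a/ and /e/, so it voices to [z]. /diizedidufuaseeg/ → diizediduvuazeeg.
Rule 4 (final devoicing): /g/ is a voiced stop in word-final position, so it devoices to [k]. /diizediduvuazeeg/ → diizediduvuazeek.

diizediduvuazeek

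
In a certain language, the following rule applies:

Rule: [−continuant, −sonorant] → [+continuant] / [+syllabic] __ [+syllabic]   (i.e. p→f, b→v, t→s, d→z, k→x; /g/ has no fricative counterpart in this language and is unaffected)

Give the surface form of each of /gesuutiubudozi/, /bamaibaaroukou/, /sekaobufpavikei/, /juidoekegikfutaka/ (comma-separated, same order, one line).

gesuusiuvuzozi, bamaivaarouxou, sexaovufpavixei, juizoexegikfusaxa

/gesuutiubudozi/: /t/ is a stop between vowels /u/ and /i/, so it spirantizes to the fricative [s]. /b/ is a stop between vowels /u/ and /u/, so it spirantizes to the fricative [v]. /d/ is a stop between vowels /u/ and /o/, so it spirantizes to the fricative [z]. → [gesuusiuvuzozi].
/bamaibaaroukou/: /b/ is a stop between vowels /i/ and /a/, so it spirantizes to the fricative [v]. /k/ is a stop between vowels /u/ and /o/, so it spirantizes to the fricative [x]. → [bamaivaarouxou].
/sekaobufpavikei/: /k/ is a stop between vowels /e/ and /a/, so it spirantizes to the fricative [x]. /b/ is a stop between vowels /o/ and /u/, so it spirantizes to the fricative [v]. /k/ is a stop between vowels /i/ and /e/, so it spirantizes to the fricative [x]. → [sexaovufpavixei].
/juidoekegikfutaka/: /d/ is a stop between vowels /i/ and /o/, so it spirantizes to the fricative [z]. /k/ is a stop between vowels /e/ and /e/, so it spirantizes to the fricative [x]. /t/ is a stop between vowels /u/ and /a/, so it spirantizes to the fricative [s]. /k/ is a stop between vowels /a/ and /a/, so it spirantizes to the fricative [x]. → [juizoexegikfusaxa].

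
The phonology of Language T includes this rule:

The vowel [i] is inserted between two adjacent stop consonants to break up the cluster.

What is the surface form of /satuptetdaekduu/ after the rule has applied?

/p/ and /t/ form a stop–stop cluster, so [i] is inserted between them.
/t/ and /d/ form a stop–stop cluster, so [i] is inserted between them.
/k/ and /d/ form a stop–stop cluster, so [i] is inserted between them.
Surface form: [satupitetidaekiduu].

satupitetidaekiduu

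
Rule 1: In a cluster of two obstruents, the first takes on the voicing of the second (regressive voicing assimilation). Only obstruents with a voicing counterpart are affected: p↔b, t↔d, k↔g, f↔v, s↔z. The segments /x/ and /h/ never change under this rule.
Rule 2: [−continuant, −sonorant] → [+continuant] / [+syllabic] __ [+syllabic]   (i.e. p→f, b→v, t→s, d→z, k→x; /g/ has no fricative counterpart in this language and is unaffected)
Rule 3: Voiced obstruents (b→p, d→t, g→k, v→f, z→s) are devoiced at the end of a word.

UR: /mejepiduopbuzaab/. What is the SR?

mejefizuobbuzaap

Rule 1 (regressive voicing assimilation): /p/ precedes the voiced obstruent /b/, so it voices to [b] by assimilation. /mejepiduopbuzaab/ → mejepiduobbuzaab.
Rule 2 (intervocalic spirantization): /p/ is a stop between vowels /e/ and /i/, so it spirantizes to the fricative [f]. /d/ is a stop between vowels /i/ and /u/, so it spirantizes to the fricative [z]. /mejepiduobbuzaab/ → mejefizuobbuzaab.
Rule 3 (final devoicing): /b/ is a voiced obstruent in word-final position, so it devoices to [p]. /mejefizuobbuzaab/ → mejefizuobbuzaap.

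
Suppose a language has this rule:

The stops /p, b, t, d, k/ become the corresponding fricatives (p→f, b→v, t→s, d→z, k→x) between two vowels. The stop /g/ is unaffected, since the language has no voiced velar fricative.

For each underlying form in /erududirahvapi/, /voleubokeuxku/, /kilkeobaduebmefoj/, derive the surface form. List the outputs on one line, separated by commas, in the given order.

eruzuzirahvafi, voleuvoxeuxku, kilkeovazuebmefoj

/erududirahvapi/: /d/ is a stop between vowels /u/ and /u/, so it spirantizes to the fricative [z]. /d/ is a stop between vowels /u/ and /i/, so it spirantizes to the fricative [z]. /p/ is a stop between vowels /a/ and /i/, so it spirantizes to the fricative [f]. → [eruzuzirahvafi].
/voleubokeuxku/: /b/ is a stop between vowels /u/ and /o/, so it spirantizes to the fricative [v]. /k/ is a stop between vowels /o/ and /e/, so it spirantizes to the fricative [x]. → [voleuvoxeuxku].
/kilkeobaduebmefoj/: /b/ is a stop between vowels /o/ and /a/, so it spirantizes to the fricative [v]. /d/ is a stop between vowels /a/ and /u/, so it spirantizes to the fricative [z]. → [kilkeovazuebmefoj].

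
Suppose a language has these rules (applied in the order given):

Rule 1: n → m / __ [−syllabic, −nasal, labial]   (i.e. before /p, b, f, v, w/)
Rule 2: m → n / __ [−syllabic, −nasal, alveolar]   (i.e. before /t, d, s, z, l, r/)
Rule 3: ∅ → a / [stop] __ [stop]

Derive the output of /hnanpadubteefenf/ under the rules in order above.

hnampadubateefemf

Rule 1 (nasal place assimilation): /n/ precedes the labial consonant /p/, so it assimilates in place to [m]. /n/ precedes the labial consonant /f/, so it assimilates in place to [m]. /hnanpadubteefenf/ → hnampadubteefemf.
Rule 2 (nasal place assimilation): no segment meets the environment; /hnampadubteefemf/ is unchanged.
Rule 3 (stop-cluster a-epenthesis): /b/ and /t/ form a stop–stop cluster, so [a] is inserted between them. /hnampadubteefemf/ → hnampadubateefemf.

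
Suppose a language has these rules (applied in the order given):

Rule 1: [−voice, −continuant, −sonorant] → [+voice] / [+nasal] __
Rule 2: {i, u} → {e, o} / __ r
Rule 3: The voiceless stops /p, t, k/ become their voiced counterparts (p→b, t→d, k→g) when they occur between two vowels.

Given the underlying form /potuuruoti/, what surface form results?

Rule 1 (post-nasal voicing): no segment meets the environment; /potuuruoti/ is unchanged.
Rule 2 (pre-rhotic lowering): /u/ is a high vowel immediately before /r/, so it lowers to [o]. /potuuruoti/ → potuoruoti.
Rule 3 (intervocalic voicing): /t/ is a voiceless stop between vowels /o/ and /u/, so it voices to [d]. /t/ is a voiceless stop between vowels /o/ and /i/, so it voices to [d]. /potuoruoti/ → poduoruodi.

poduoruodi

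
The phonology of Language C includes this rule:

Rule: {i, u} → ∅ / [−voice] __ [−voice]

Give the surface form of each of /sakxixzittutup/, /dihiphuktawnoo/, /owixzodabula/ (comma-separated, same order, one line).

/sakxixzittutup/: /i/ is a high vowel flanked by voiceless consonants /x/ and /x/, so it deletes. /u/ is a high vowel flanked by voiceless consonants /t/ and /t/, so it deletes. /u/ is a high vowel flanked by voiceless consonants /t/ and /p/, so it deletes. → [sakxxzitttp].
/dihiphuktawnoo/: /i/ is a high vowel flanked by voiceless consonants /h/ and /p/, so it deletes. /u/ is a high vowel flanked by voiceless consonants /h/ and /k/, so it deletes. → [dihphktawnoo].
/owixzodabula/: the rule's environment is not met; surfaces unchanged as [owixzodabula].

sakxxzitttp, dihphktawnoo, owixzodabula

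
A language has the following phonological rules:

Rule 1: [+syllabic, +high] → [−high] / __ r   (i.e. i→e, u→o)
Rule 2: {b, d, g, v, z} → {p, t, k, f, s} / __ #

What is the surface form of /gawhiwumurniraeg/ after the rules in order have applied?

gawhiwumorneraek

Rule 1 (pre-rhotic lowering): /u/ is a high vowel immediately before /r/, so it lowers to [o]. /i/ is a high vowel immediately before /r/, so it lowers to [e]. /gawhiwumurniraeg/ → gawhiwumorneraeg.
Rule 2 (final devoicing): /g/ is a voiced obstruent in word-final position, so it devoices to [k]. /gawhiwumorneraeg/ → gawhiwumorneraek.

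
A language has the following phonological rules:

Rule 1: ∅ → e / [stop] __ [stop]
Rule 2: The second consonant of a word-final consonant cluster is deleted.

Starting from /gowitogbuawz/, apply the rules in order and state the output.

Rule 1 (stop-cluster e-epenthesis): /g/ and /b/ form a stop–stop cluster, so [e] is inserted between them. /gowitogbuawz/ → gowitogebuawz.
Rule 2 (final cluster simplification): /z/ is the second consonant of a word-final cluster /wz/, so it deletes. /gowitogebuawz/ → gowitogebuaw.

gowitogebuaw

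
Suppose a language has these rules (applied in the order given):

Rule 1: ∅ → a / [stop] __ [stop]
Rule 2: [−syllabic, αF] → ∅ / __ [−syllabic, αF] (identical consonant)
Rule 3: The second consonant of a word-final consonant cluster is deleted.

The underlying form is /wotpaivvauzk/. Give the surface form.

wotapaivauz

Rule 1 (stop-cluster a-epenthesis): /t/ and /p/ form a stop–stop cluster, so [a] is inserted between them. /wotpaivvauzk/ → wotapaivvauzk.
Rule 2 (degemination): /vv/ is a geminate; the first /v/ deletes. /wotapaivvauzk/ → wotapaivauzk.
Rule 3 (final cluster simplification): /k/ is the second consonant of a word-final cluster /zk/, so it deletes. /wotapaivauzk/ → wotapaivauz.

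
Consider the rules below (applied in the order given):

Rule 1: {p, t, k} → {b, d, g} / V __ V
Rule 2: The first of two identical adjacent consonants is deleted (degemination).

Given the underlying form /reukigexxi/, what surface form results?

Rule 1 (intervocalic voicing): /k/ is a voiceless stop between vowels /u/ and /i/, so it voices to [g]. /reukigexxi/ → reugigexxi.
Rule 2 (degemination): /xx/ is a geminate; the first /x/ deletes. /reugigexxi/ → reugigexi.

reugigexi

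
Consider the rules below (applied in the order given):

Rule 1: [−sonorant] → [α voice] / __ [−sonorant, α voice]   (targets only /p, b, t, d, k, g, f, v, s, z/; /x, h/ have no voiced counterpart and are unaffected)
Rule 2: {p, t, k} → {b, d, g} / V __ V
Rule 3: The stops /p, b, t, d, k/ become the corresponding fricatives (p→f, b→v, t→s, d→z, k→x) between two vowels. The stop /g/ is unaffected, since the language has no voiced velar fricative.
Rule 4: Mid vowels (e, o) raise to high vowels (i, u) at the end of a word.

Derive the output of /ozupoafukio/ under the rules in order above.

ozuvoafugiu

Rule 1 (regressive voicing assimilation): no segment meets the environment; /ozupoafukio/ is unchanged.
Rule 2 (intervocalic voicing): /p/ is a voiceless stop between vowels /u/ and /o/, so it voices to [b]. /k/ is a voiceless stop between vowels /u/ and /i/, so it voices to [g]. /ozupoafukio/ → ozuboafugio.
Rule 3 (intervocalic spirantization): /b/ is a stop between vowels /u/ and /o/, so it spirantizes to the fricative [v]. /ozuboafugio/ → ozuvoafugio.
Rule 4 (final vowel raising): /o/ is a mid vowel in word-final position, so it raises to [u]. /ozuvoafugio/ → ozuvoafugiu.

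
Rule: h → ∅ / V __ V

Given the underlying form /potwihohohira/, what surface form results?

potwiooira

/h/ occurs between vowels /i/ and /o/, so it deletes.
/h/ occurs between vowels /o/ and /o/, so it deletes.
/h/ occurs between vowels /o/ and /i/, so it deletes.
Surface form: [potwiooira].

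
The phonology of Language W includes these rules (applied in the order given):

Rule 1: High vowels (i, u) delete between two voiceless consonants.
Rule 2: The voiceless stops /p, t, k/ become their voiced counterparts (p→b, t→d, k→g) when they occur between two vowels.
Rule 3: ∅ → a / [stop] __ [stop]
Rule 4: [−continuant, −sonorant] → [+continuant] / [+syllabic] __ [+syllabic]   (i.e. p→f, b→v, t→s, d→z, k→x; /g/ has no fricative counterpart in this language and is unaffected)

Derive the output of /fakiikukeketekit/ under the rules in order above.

Rule 1 (high vowel syncope): /u/ is a high vowel flanked by voiceless consonants /k/ and /k/, so it deletes. /i/ is a high vowel flanked by voiceless consonants /k/ and /t/, so it deletes. /fakiikukeketekit/ → fakiikkeketekt.
Rule 2 (intervocalic voicing): /k/ is a voiceless stop between vowels /a/ and /i/, so it voices to [g]. /k/ is a voiceless stop between vowels /e/ and /e/, so it voices to [g]. /t/ is a voiceless stop between vowels /e/ and /e/, so it voices to [d]. /fakiikkeketekt/ → fagiikkegedekt.
Rule 3 (stop-cluster a-epenthesis): /k/ and /k/ form a stop–stop cluster, so [a] is inserted between them. /k/ and /t/ form a stop–stop cluster, so [a] is inserted between them. /fagiikkegedekt/ → fagiikakegedekat.
Rule 4 (intervocalic spirantization): /k/ is a stop between vowels /i/ and /a/, so it spirantizes to the fricative [x]. /k/ is a stop between vowels /a/ and /e/, so it spirantizes to the fricative [x]. /d/ is a stop between vowels /e/ and /e/, so it spirantizes to the fricative [z]. /k/ is a stop between vowels /e/ and /a/, so it spirantizes to the fricative [x]. /fagiikakegedekat/ → fagiixaxegezexat.

fagiixaxegezexat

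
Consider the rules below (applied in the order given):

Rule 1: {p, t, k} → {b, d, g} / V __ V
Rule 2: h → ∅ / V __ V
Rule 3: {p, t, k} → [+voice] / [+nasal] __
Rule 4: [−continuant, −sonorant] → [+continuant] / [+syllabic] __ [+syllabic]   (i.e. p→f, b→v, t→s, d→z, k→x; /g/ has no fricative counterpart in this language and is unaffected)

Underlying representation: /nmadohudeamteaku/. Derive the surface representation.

Rule 1 (intervocalic voicing): /k/ is a voiceless stop between vowels /a/ and /u/, so it voices to [g]. /nmadohudeamteaku/ → nmadohudeamteagu.
Rule 2 (intervocalic h-deletion): /h/ occurs between vowels /o/ and /u/, so it deletes. /nmadohudeamteagu/ → nmadoudeamteagu.
Rule 3 (post-nasal voicing): /t/ is a voiceless stop immediately after the nasal /m/, so it voices to [d]. /nmadoudeamteagu/ → nmadoudeamdeagu.
Rule 4 (intervocalic spirantization): /d/ is a stop between vowels /a/ and /o/, so it spirantizes to the fricative [z]. /d/ is a stop between vowels /u/ and /e/, so it spirantizes to the fricative [z]. /nmadoudeamdeagu/ → nmazouzeamdeagu.

nmazouzeamdeagu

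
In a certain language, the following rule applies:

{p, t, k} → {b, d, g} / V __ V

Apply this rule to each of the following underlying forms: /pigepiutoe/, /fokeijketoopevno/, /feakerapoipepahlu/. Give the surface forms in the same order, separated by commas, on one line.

/pigepiutoe/: /p/ is a voiceless stop between vowels /e/ and /i/, so it voices to [b]. /t/ is a voiceless stop between vowels /u/ and /o/, so it voices to [d]. → [pigebiudoe].
/fokeijketoopevno/: /k/ is a voiceless stop between vowels /o/ and /e/, so it voices to [g]. /t/ is a voiceless stop between vowels /e/ and /o/, so it voices to [d]. /p/ is a voiceless stop between vowels /o/ and /e/, so it voices to [b]. → [fogeijkedoobevno].
/feakerapoipepahlu/: /k/ is a voiceless stop between vowels /a/ and /e/, so it voices to [g]. /p/ is a voiceless stop between vowels /a/ and /o/, so it voices to [b]. /p/ is a voiceless stop between vowels /i/ and /e/, so it voices to [b]. /p/ is a voiceless stop between vowels /e/ and /a/, so it voices to [b]. → [feageraboibebahlu].

pigebiudoe, fogeijkedoobevno, feageraboibebahlu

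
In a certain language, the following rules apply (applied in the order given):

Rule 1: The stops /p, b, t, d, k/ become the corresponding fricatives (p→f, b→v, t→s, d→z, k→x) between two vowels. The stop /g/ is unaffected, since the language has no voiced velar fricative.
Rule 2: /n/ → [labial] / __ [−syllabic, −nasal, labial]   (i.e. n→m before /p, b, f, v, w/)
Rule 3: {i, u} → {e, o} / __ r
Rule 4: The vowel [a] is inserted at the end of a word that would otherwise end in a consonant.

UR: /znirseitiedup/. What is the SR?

znerseisiezupa

Rule 1 (intervocalic spirantization): /t/ is a stop between vowels /i/ and /i/, so it spirantizes to the fricative [s]. /d/ is a stop between vowels /e/ and /u/, so it spirantizes to the fricative [z]. /znirseitiedup/ → znirseisiezup.
Rule 2 (nasal place assimilation): no segment meets the environment; /znirseisiezup/ is unchanged.
Rule 3 (pre-rhotic lowering): /i/ is a high vowel immediately before /r/, so it lowers to [e]. /znirseisiezup/ → znerseisiezup.
Rule 4 (final a-epenthesis): the form ends in the consonant /p/, so [a] is inserted word-finally. /znerseisiezup/ → znerseisiezupa.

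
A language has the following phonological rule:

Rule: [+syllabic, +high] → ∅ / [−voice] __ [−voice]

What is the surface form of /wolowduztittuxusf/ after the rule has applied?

wolowduztttxsf

/i/ is a high vowel flanked by voiceless consonants /t/ and /t/, so it deletes.
/u/ is a high vowel flanked by voiceless consonants /t/ and /x/, so it deletes.
/u/ is a high vowel flanked by voiceless consonants /x/ and /s/, so it deletes.
The other instance of /u/ does not occur in the required environment and remains unchanged.
Surface form: [wolowduztttxsf].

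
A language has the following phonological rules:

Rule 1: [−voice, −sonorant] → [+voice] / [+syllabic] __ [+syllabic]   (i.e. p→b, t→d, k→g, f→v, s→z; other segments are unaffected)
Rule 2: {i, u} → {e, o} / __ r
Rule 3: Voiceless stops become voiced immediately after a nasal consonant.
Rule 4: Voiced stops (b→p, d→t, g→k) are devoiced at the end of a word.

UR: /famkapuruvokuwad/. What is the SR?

famgaboruvoguwat

Rule 1 (intervocalic voicing): /p/ is a voiceless obstruent between vowels /a/ and /u/, so it voices to [b]. /k/ is a voiceless obstruent between vowels /o/ and /u/, so it voices to [g]. /famkapuruvokuwad/ → famkaburuvoguwad.
Rule 2 (pre-rhotic lowering): /u/ is a high vowel immediately before /r/, so it lowers to [o]. /famkaburuvoguwad/ → famkaboruvoguwad.
Rule 3 (post-nasal voicing): /k/ is a voiceless stop immediately after the nasal /m/, so it voices to [g]. /famkaboruvoguwad/ → famgaboruvoguwad.
Rule 4 (final devoicing): /d/ is a voiced stop in word-final position, so it devoices to [t]. /famgaboruvoguwad/ → famgaboruvoguwat.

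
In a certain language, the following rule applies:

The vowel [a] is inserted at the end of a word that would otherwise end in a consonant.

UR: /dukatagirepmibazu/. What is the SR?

No segment of /dukatagirepmibazu/ meets the structural description of the rule, so the form surfaces unchanged.

dukatagirepmibazu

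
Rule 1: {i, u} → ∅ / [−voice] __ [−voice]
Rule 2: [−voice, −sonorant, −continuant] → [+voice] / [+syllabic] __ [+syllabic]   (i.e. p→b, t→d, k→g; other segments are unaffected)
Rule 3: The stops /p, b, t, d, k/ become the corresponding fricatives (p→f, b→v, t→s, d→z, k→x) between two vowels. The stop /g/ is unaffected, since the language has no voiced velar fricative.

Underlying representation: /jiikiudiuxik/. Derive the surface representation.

jiigiuziuxk

Rule 1 (high vowel syncope): /i/ is a high vowel flanked by voiceless consonants /x/ and /k/, so it deletes. /jiikiudiuxik/ → jiikiudiuxk.
Rule 2 (intervocalic voicing): /k/ is a voiceless stop between vowels /i/ and /i/, so it voices to [g]. /jiikiudiuxk/ → jiigiudiuxk.
Rule 3 (intervocalic spirantization): /d/ is a stop between vowels /u/ and /i/, so it spirantizes to the fricative [z]. /jiigiudiuxk/ → jiigiuziuxk.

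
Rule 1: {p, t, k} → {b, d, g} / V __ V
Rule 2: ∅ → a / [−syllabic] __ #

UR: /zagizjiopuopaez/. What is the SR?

zagizjiobuobaeza

Rule 1 (intervocalic voicing): /p/ is a voiceless stop between vowels /o/ and /u/, so it voices to [b]. /p/ is a voiceless stop between vowels /o/ and /a/, so it voices to [b]. /zagizjiopuopaez/ → zagizjiobuobaez.
Rule 2 (final a-epenthesis): the form ends in the consonant /z/, so [a] is inserted word-finally. /zagizjiobuobaez/ → zagizjiobuobaeza.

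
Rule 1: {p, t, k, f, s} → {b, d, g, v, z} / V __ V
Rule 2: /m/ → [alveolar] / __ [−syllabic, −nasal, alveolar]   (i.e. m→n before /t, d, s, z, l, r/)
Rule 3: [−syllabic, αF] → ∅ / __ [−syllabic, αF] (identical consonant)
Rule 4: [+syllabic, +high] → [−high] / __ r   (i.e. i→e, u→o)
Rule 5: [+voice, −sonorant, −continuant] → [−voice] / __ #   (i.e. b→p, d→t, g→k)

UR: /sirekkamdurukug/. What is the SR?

serekandoruguk

Rule 1 (intervocalic voicing): /k/ is a voiceless obstruent between vowels /u/ and /u/, so it voices to [g]. /sirekkamdurukug/ → sirekkamdurugug.
Rule 2 (nasal place assimilation): /m/ precedes the alveolar consonant /d/, so it assimilates in place to [n]. /sirekkamdurugug/ → sirekkandurugug.
Rule 3 (degemination): /kk/ is a geminate; the first /k/ deletes. /sirekkandurugug/ → sirekandurugug.
Rule 4 (pre-rhotic lowering): /i/ is a high vowel immediately before /r/, so it lowers to [e]. /u/ is a high vowel immediately before /r/, so it lowers to [o]. /sirekandurugug/ → serekandorugug.
Rule 5 (final devoicing): /g/ is a voiced stop in word-final position, so it devoices to [k]. /serekandorugug/ → serekandoruguk.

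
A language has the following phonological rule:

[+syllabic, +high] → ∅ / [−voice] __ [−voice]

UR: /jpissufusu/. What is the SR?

/i/ is a high vowel flanked by voiceless consonants /p/ and /s/, so it deletes.
/u/ is a high vowel flanked by voiceless consonants /s/ and /f/, so it deletes.
/u/ is a high vowel flanked by voiceless consonants /f/ and /s/, so it deletes.
The other instance of /u/ does not occur in the required environment and remains unchanged.
Surface form: [jpssfsu].

jpssfsu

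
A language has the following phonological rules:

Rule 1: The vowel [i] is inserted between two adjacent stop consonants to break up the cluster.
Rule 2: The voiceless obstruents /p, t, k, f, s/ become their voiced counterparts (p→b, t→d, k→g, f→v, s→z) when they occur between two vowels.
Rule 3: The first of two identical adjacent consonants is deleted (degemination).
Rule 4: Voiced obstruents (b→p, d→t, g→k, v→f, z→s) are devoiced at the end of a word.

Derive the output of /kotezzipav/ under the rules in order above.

Rule 1 (stop-cluster i-epenthesis): no segment meets the environment; /kotezzipav/ is unchanged.
Rule 2 (intervocalic voicing): /t/ is a voiceless obstruent between vowels /o/ and /e/, so it voices to [d]. /p/ is a voiceless obstruent between vowels /i/ and /a/, so it voices to [b]. /kotezzipav/ → kodezzibav.
Rule 3 (degemination): /zz/ is a geminate; the first /z/ deletes. /kodezzibav/ → kodezibav.
Rule 4 (final devoicing): /v/ is a voiced obstruent in word-final position, so it devoices to [f]. /kodezibav/ → kodezibaf.

kodezibaf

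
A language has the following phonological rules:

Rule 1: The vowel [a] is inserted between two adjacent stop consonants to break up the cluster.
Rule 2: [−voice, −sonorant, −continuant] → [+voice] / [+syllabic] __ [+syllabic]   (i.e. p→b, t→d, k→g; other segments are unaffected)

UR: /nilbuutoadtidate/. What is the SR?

Rule 1 (stop-cluster a-epenthesis): /d/ and /t/ form a stop–stop cluster, so [a] is inserted between them. /nilbuutoadtidate/ → nilbuutoadatidate.
Rule 2 (intervocalic voicing): /t/ is a voiceless stop between vowels /u/ and /o/, so it voices to [d]. /t/ is a voiceless stop between vowels /a/ and /i/, so it voices to [d]. /t/ is a voiceless stop between vowels /a/ and /e/, so it voices to [d]. /nilbuutoadatidate/ → nilbuudoadadidade.

nilbuudoadadidade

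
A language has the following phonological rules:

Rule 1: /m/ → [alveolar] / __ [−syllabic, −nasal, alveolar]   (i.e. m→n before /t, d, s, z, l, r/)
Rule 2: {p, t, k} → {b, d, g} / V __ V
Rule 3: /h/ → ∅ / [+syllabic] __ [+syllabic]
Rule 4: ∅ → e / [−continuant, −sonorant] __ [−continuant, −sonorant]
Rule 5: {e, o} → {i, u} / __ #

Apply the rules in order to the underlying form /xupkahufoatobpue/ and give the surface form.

Rule 1 (nasal place assimilation): no segment meets the environment; /xupkahufoatobpue/ is unchanged.
Rule 2 (intervocalic voicing): /t/ is a voiceless stop between vowels /a/ and /o/, so it voices to [d]. /xupkahufoatobpue/ → xupkahufoadobpue.
Rule 3 (intervocalic h-deletion): /h/ occurs between vowels /a/ and /u/, so it deletes. /xupkahufoadobpue/ → xupkaufoadobpue.
Rule 4 (stop-cluster e-epenthesis): /p/ and /k/ form a stop–stop cluster, so [e] is inserted between them. /b/ and /p/ form a stop–stop cluster, so [e] is inserted between them. /xupkaufoadobpue/ → xupekaufoadobepue.
Rule 5 (final vowel raising): /e/ is a mid vowel in word-final position, so it raises to [i]. /xupekaufoadobepue/ → xupekaufoadobepui.

xupekaufoadobepui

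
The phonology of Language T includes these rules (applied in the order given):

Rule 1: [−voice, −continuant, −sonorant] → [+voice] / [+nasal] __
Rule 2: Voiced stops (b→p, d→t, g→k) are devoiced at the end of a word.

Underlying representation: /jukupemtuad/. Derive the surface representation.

jukupemduat

Rule 1 (post-nasal voicing): /t/ is a voiceless stop immediately after the nasal /m/, so it voices to [d]. /jukupemtuad/ → jukupemduad.
Rule 2 (final devoicing): /d/ is a voiced stop in word-final position, so it devoices to [t]. /jukupemduad/ → jukupemduat.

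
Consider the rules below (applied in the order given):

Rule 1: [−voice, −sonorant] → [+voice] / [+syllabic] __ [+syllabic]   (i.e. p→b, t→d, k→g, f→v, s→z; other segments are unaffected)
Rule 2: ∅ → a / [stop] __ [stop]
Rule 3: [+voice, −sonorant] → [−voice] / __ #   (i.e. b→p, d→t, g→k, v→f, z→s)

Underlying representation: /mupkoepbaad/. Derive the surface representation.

Rule 1 (intervocalic voicing): no segment meets the environment; /mupkoepbaad/ is unchanged.
Rule 2 (stop-cluster a-epenthesis): /p/ and /k/ form a stop–stop cluster, so [a] is inserted between them. /p/ and /b/ form a stop–stop cluster, so [a] is inserted between them. /mupkoepbaad/ → mupakoepabaad.
Rule 3 (final devoicing): /d/ is a voiced obstruent in word-final position, so it devoices to [t]. /mupakoepabaad/ → mupakoepabaat.

mupakoepabaat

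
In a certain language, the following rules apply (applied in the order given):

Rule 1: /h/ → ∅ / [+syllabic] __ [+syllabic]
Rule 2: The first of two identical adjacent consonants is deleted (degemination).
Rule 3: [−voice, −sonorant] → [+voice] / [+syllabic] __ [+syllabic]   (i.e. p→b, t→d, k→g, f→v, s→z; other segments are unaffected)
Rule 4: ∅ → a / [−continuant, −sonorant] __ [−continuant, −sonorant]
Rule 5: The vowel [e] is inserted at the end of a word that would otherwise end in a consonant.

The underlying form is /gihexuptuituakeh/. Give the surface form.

giexupatuiduagehe

Rule 1 (intervocalic h-deletion): /h/ occurs between vowels /i/ and /e/, so it deletes. /gihexuptuituakeh/ → giexuptuituakeh.
Rule 2 (degemination): no segment meets the environment; /giexuptuituakeh/ is unchanged.
Rule 3 (intervocalic voicing): /t/ is a voiceless obstruent between vowels /i/ and /u/, so it voices to [d]. /k/ is a voiceless obstruent between vowels /a/ and /e/, so it voices to [g]. /giexuptuituakeh/ → giexuptuiduageh.
Rule 4 (stop-cluster a-epenthesis): /p/ and /t/ form a stop–stop cluster, so [a] is inserted between them. /giexuptuiduageh/ → giexupatuiduageh.
Rule 5 (final e-epenthesis): the form ends in the consonant /h/, so [e] is inserted word-finally. /giexupatuiduageh/ → giexupatuiduagehe.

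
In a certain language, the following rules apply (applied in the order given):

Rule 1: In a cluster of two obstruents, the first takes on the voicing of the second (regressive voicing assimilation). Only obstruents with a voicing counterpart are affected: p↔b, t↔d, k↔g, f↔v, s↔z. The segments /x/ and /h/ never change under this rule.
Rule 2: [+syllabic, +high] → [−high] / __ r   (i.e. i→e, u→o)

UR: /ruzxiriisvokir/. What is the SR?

rusxeriizvoker

Rule 1 (regressive voicing assimilation): /z/ precedes the voiceless obstruent /x/, so it devoices to [s] by assimilation. /s/ precedes the voiced obstruent /v/, so it voices to [z] by assimilation. /ruzxiriisvokir/ → rusxiriizvokir.
Rule 2 (pre-rhotic lowering): /i/ is a high vowel immediately before /r/, so it lowers to [e]. /i/ is a high vowel immediately before /r/, so it lowers to [e]. /rusxiriizvokir/ → rusxeriizvoker.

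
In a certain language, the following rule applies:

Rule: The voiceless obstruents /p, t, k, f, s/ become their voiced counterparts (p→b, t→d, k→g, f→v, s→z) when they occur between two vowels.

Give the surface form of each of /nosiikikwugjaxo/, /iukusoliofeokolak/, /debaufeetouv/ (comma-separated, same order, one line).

noziigikwugjaxo, iuguzolioveogolak, debauveedouv

/nosiikikwugjaxo/: /s/ is a voiceless obstruent between vowels /o/ and /i/, so it voices to [z]. /k/ is a voiceless obstruent between vowels /i/ and /i/, so it voices to [g]. → [noziigikwugjaxo].
/iukusoliofeokolak/: /k/ is a voiceless obstruent between vowels /u/ and /u/, so it voices to [g]. /s/ is a voiceless obstruent between vowels /u/ and /o/, so it voices to [z]. /f/ is a voiceless obstruent between vowels /o/ and /e/, so it voices to [v]. /k/ is a voiceless obstruent between vowels /o/ and /o/, so it voices to [g]. → [iuguzolioveogolak].
/debaufeetouv/: /f/ is a voiceless obstruent between vowels /u/ and /e/, so it voices to [v]. /t/ is a voiceless obstruent between vowels /e/ and /o/, so it voices to [d]. → [debauveedouv].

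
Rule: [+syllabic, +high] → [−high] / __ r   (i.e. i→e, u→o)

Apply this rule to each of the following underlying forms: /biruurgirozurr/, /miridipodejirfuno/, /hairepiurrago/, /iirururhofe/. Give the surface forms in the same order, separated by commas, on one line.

beruorgerozorr, meridipodejerfuno, haerepiorrago, ierororhofe

/biruurgirozurr/: /i/ is a high vowel immediately before /r/, so it lowers to [e]. /u/ is a high vowel immediately before /r/, so it lowers to [o]. /i/ is a high vowel immediately before /r/, so it lowers to [e]. /u/ is a high vowel immediately before /r/, so it lowers to [o]. → [beruorgerozorr].
/miridipodejirfuno/: /i/ is a high vowel immediately before /r/, so it lowers to [e]. /i/ is a high vowel immediately before /r/, so it lowers to [e]. → [meridipodejerfuno].
/hairepiurrago/: /i/ is a high vowel immediately before /r/, so it lowers to [e]. /u/ is a high vowel immediately before /r/, so it lowers to [o]. → [haerepiorrago].
/iirururhofe/: /i/ is a high vowel immediately before /r/, so it lowers to [e]. /u/ is a high vowel immediately before /r/, so it lowers to [o]. /u/ is a high vowel immediately before /r/, so it lowers to [o]. → [ierororhofe].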